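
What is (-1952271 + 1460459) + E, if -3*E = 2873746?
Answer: -4349182/3 ≈ -1.4497e+6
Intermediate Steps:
E = -2873746/3 (E = -⅓*2873746 = -2873746/3 ≈ -9.5792e+5)
(-1952271 + 1460459) + E = (-1952271 + 1460459) - 2873746/3 = -491812 - 2873746/3 = -4349182/3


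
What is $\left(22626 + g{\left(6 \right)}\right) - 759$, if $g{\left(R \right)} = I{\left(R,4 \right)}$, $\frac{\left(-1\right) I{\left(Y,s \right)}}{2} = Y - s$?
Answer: $21863$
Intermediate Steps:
$I{\left(Y,s \right)} = - 2 Y + 2 s$ ($I{\left(Y,s \right)} = - 2 \left(Y - s\right) = - 2 Y + 2 s$)
$g{\left(R \right)} = 8 - 2 R$ ($g{\left(R \right)} = - 2 R + 2 \cdot 4 = - 2 R + 8 = 8 - 2 R$)
$\left(22626 + g{\left(6 \right)}\right) - 759 = \left(22626 + \left(8 - 12\right)\right) - 759 = \left(22626 - 4\right) - 759 = 22622 - 759 = 21863$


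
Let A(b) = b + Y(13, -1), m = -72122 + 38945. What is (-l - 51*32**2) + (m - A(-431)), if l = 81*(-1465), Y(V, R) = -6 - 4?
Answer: 33705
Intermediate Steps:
m = -33177
Y(V, R) = -10
l = -118665
A(b) = -10 + b (A(b) = b - 10 = -10 + b)
(-l - 51*32**2) + (m - A(-431)) = (-1*(-118665) - 51*32**2) + (-33177 - (-10 - 431)) = (118665 - 51*1024) + (-33177 - 1*(-441)) = (118665 - 1*52224) + (-33177 + 441) = (118665 - 52224) - 32736 = 66441 - 32736 = 33705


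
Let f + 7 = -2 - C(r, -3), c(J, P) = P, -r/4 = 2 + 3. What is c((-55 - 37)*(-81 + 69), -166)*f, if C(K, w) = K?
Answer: -1826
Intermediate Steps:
r = -20 (r = -4*(2 + 3) = -4*5 = -20)
f = 11 (f = -7 + (-2 - 1*(-20)) = -7 + (-2 + 20) = -7 + 18 = 11)
c((-55 - 37)*(-81 + 69), -166)*f = -166*11 = -1826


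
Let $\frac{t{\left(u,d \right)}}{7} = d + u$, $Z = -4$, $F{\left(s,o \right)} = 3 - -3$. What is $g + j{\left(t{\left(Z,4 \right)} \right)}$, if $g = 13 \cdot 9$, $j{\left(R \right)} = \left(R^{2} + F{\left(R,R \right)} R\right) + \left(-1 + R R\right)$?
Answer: $116$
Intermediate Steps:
$F{\left(s,o \right)} = 6$ ($F{\left(s,o \right)} = 3 + 3 = 6$)
$t{\left(u,d \right)} = 7 d + 7 u$ ($t{\left(u,d \right)} = 7 \left(d + u\right) = 7 d + 7 u$)
$j{\left(R \right)} = -1 + 2 R^{2} + 6 R$ ($j{\left(R \right)} = \left(R^{2} + 6 R\right) + \left(-1 + R R\right) = \left(R^{2} + 6 R\right) + \left(-1 + R^{2}\right) = -1 + 2 R^{2} + 6 R$)
$g = 117$
$g + j{\left(t{\left(Z,4 \right)} \right)} = 117 + \left(-1 + 2 \left(7 \cdot 4 + 7 \left(-4\right)\right)^{2} + 6 \left(7 \cdot 4 + 7 \left(-4\right)\right)\right) = 117 + \left(-1 + 2 \left(28 - 28\right)^{2} + 6 \left(28 - 28\right)\right) = 117 + \left(-1 + 2 \cdot 0^{2} + 6 \cdot 0\right) = 117 + \left(-1 + 2 \cdot 0 + 0\right) = 117 + \left(-1 + 0 + 0\right) = 117 - 1 = 116$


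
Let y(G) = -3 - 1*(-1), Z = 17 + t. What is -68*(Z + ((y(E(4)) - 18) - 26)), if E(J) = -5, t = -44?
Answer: 4964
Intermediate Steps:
Z = -27 (Z = 17 - 44 = -27)
y(G) = -2 (y(G) = -3 + 1 = -2)
-68*(Z + ((y(E(4)) - 18) - 26)) = -68*(-27 + ((-2 - 18) - 26)) = -68*(-27 + (-20 - 26)) = -68*(-27 - 46) = -68*(-73) = 4964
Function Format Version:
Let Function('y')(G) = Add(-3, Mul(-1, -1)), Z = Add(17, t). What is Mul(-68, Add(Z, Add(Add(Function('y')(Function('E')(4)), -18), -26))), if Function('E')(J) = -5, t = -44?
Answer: 4964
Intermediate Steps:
Z = -27 (Z = Add(17, -44) = -27)
Function('y')(G) = -2 (Function('y')(G) = Add(-3, 1) = -2)
Mul(-68, Add(Z, Add(Add(Function('y')(Function('E')(4)), -18), -26))) = Mul(-68, Add(-27, Add(Add(-2, -18), -26))) = Mul(-68, Add(-27, Add(-20, -26))) = Mul(-68, Add(-27, -46)) = Mul(-68, -73) = 4964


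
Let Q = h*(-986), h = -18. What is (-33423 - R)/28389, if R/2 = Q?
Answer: -22973/9463 ≈ -2.4277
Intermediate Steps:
Q = 17748 (Q = -18*(-986) = 17748)
R = 35496 (R = 2*17748 = 35496)
(-33423 - R)/28389 = (-33423 - 1*35496)/28389 = (-33423 - 35496)*(1/28389) = -68919*1/28389 = -22973/9463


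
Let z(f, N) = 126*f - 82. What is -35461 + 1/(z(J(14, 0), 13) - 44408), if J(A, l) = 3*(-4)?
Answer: -1631276923/46002 ≈ -35461.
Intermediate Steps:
J(A, l) = -12
z(f, N) = -82 + 126*f
-35461 + 1/(z(J(14, 0), 13) - 44408) = -35461 + 1/((-82 + 126*(-12)) - 44408) = -35461 + 1/((-82 - 1512) - 44408) = -35461 + 1/(-1594 - 44408) = -35461 + 1/(-46002) = -35461 - 1/46002 = -1631276923/46002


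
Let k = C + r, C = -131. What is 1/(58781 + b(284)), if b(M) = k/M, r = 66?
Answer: 284/16693739 ≈ 1.7012e-5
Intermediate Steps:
k = -65 (k = -131 + 66 = -65)
b(M) = -65/M
1/(58781 + b(284)) = 1/(58781 - 65/284) = 1/(16693739/284) = 284/16693739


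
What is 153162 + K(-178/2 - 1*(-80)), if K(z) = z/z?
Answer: 153163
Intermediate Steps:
K(z) = 1
153162 + K(-178/2 - 1*(-80)) = 153162 + 1 = 153163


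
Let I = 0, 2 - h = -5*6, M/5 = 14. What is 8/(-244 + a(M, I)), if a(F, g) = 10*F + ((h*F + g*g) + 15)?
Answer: 8/2711 ≈ 0.0029509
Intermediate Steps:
M = 70 (M = 5*14 = 70)
h = 32 (h = 2 - (-5)*6 = 2 - 1*(-30) = 2 + 30 = 32)
a(F, g) = 15 + g² + 42*F (a(F, g) = 10*F + ((32*F + g*g) + 15) = 10*F + ((32*F + g²) + 15) = 10*F + ((g² + 32*F) + 15) = 10*F + (15 + g² + 32*F) = 15 + g² + 42*F)
8/(-244 + a(M, I)) = 8/(-244 + (15 + 0² + 42*70)) = 8/(-244 + (15 + 0 + 2940)) = 8/(-244 + 2955) = 8/2711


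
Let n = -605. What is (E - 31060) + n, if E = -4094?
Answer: -35759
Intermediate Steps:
(E - 31060) + n = (-4094 - 31060) - 605 = -35154 - 605 = -35759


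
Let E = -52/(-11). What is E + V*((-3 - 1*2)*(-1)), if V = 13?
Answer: 767/11 ≈ 69.727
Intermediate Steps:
E = 52/11 (E = -52*(-1/11) = 52/11 ≈ 4.7273)
E + V*((-3 - 1*2)*(-1)) = 52/11 + 13*((-3 - 1*2)*(-1)) = 52/11 + 13*((-3 - 2)*(-1)) = 52/11 + 13*(-5*(-1)) = 52/11 + 13*5 = 52/11 + 65 = 767/11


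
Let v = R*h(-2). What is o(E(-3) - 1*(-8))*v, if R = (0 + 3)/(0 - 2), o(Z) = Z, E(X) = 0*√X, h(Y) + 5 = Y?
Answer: 84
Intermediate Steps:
h(Y) = -5 + Y
E(X) = 0
R = -3/2 (R = 3/(-2) = 3*(-½) = -3/2 ≈ -1.5000)
v = 21/2 (v = -3*(-5 - 2)/2 = -3/2*(-7) = 21/2 ≈ 10.500)
o(E(-3) - 1*(-8))*v = (0 - 1*(-8))*(21/2) = (0 + 8)*(21/2) = 8*(21/2) = 84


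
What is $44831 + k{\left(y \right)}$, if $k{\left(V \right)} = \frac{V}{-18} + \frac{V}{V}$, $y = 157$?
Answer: $\frac{806819}{18} \approx 44823.0$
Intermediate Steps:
$k{\left(V \right)} = 1 - \frac{V}{18}$ ($k{\left(V \right)} = V \left(- \frac{1}{18}\right) + 1 = - \frac{V}{18} + 1 = 1 - \frac{V}{18}$)
$44831 + k{\left(y \right)} = 44831 + \left(1 - \frac{157}{18}\right) = 44831 - \frac{139}{18} = \frac{806819}{18}$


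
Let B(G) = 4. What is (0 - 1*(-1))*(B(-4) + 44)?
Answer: 48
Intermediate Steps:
(0 - 1*(-1))*(B(-4) + 44) = (0 - 1*(-1))*(4 + 44) = (0 + 1)*48 = 1*48 = 48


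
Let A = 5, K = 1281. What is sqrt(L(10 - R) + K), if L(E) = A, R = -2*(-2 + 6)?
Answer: sqrt(1286) ≈ 35.861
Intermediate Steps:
R = -8 (R = -2*4 = -8)
L(E) = 5
sqrt(L(10 - R) + K) = sqrt(5 + 1281) = sqrt(1286)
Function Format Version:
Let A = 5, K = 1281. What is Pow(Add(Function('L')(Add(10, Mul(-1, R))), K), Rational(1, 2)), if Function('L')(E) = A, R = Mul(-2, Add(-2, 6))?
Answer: Pow(1286, Rational(1, 2)) ≈ 35.861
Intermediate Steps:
R = -8 (R = Mul(-2, 4) = -8)
Function('L')(E) = 5
Pow(Add(Function('L')(Add(10, Mul(-1, R))), K), Rational(1, 2)) = Pow(Add(5, 1281), Rational(1, 2)) = Pow(1286, Rational(1, 2))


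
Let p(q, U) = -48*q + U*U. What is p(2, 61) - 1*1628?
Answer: 1997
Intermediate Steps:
p(q, U) = U**2 - 48*q (p(q, U) = -48*q + U**2 = U**2 - 48*q)
p(2, 61) - 1*1628 = (61**2 - 48*2) - 1*1628 = (3721 - 96) - 1628 = 3625 - 1628 = 1997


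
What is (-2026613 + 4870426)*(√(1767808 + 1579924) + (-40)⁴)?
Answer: 7280161280000 + 5687626*√836933 ≈ 7.2854e+12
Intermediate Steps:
(-2026613 + 4870426)*(√(1767808 + 1579924) + (-40)⁴) = 2843813*(√3347732 + 2560000) = 2843813*(2*√836933 + 2560000) = 2843813*(2560000 + 2*√836933) = 7280161280000 + 5687626*√836933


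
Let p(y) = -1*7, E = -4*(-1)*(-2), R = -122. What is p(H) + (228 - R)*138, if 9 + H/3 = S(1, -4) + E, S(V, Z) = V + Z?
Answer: 48293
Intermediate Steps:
E = -8 (E = 4*(-2) = -8)
H = -60 (H = -27 + 3*((1 - 4) - 8) = -27 + 3*(-3 - 8) = -27 + 3*(-11) = -27 - 33 = -60)
p(y) = -7
p(H) + (228 - R)*138 = -7 + (228 - 1*(-122))*138 = -7 + (228 + 122)*138 = -7 + 350*138 = -7 + 48300 = 48293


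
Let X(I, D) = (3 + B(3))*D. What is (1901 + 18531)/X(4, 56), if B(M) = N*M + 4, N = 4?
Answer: 2554/133 ≈ 19.203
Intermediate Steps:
B(M) = 4 + 4*M (B(M) = 4*M + 4 = 4 + 4*M)
X(I, D) = 19*D (X(I, D) = (3 + (4 + 4*3))*D = (3 + (4 + 12))*D = (3 + 16)*D = 19*D)
(1901 + 18531)/X(4, 56) = (1901 + 18531)/((19*56)) = 20432/1064 = 20432*(1/1064) = 2554/133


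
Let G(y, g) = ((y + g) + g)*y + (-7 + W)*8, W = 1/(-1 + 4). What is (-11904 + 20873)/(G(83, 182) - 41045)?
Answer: -26907/11992 ≈ -2.2437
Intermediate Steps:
W = 1/3 ≈ 0.33333
G(y, g) = -160/3 + y*(y + 2*g) (G(y, g) = ((y + g) + g)*y + (-7 + 1/3)*8 = ((g + y) + g)*y - 20/3*8 = (y + 2*g)*y - 160/3 = y*(y + 2*g) - 160/3 = -160/3 + y*(y + 2*g))
(-11904 + 20873)/(G(83, 182) - 41045) = (-11904 + 20873)/((-160/3 + 83**2 + 2*182*83) - 41045) = 8969/((-160/3 + 6889 + 30212) - 41045) = 8969/(111143/3 - 41045) = 8969/(-11992/3) = 8969*(-3/11992) = -26907/11992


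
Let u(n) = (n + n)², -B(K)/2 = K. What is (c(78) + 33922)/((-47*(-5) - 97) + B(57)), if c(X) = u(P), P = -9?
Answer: 17123/12 ≈ 1426.9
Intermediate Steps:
B(K) = -2*K
u(n) = 4*n² (u(n) = (2*n)² = 4*n²)
c(X) = 324 (c(X) = 4*(-9)² = 4*81 = 324)
(c(78) + 33922)/((-47*(-5) - 97) + B(57)) = (324 + 33922)/((-47*(-5) - 97) - 2*57) = 34246/((235 - 97) - 114) = 34246/(138 - 114) = 34246/24 = 34246*(1/24) = 17123/12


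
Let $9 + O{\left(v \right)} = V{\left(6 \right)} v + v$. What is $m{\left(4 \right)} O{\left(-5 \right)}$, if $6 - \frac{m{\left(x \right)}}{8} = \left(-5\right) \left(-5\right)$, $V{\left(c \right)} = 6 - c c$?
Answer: $-20672$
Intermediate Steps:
$V{\left(c \right)} = 6 - c^{2}$
$m{\left(x \right)} = -152$ ($m{\left(x \right)} = 48 - 8 \left(\left(-5\right) \left(-5\right)\right) = 48 - 200 = -152$)
$O{\left(v \right)} = -9 - 29 v$ ($O{\left(v \right)} = -9 + \left(\left(6 - 6^{2}\right) v + v\right) = -9 + \left(\left(6 - 36\right) v + v\right) = -9 + \left(- 30 v + v\right) = -9 - 29 v$)
$m{\left(4 \right)} O{\left(-5 \right)} = - 152 \left(-9 - -145\right) = - 152 \left(-9 + 145\right) = \left(-152\right) 136 = -20672$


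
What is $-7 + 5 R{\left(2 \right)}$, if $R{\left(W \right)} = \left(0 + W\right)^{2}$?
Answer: $13$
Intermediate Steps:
$R{\left(W \right)} = W^{2}$
$-7 + 5 R{\left(2 \right)} = -7 + 5 \cdot 2^{2} = -7 + 5 \cdot 4 = -7 + 20 = 13$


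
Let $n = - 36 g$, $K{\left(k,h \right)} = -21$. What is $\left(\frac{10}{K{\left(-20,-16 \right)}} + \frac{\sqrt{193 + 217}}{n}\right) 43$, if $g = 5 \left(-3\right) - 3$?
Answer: $- \frac{430}{21} + \frac{43 \sqrt{410}}{648} \approx -19.133$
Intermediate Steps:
$g = -18$ ($g = -15 - 3 = -18$)
$n = 648$ ($n = \left(-36\right) \left(-18\right) = 648$)
$\left(\frac{10}{K{\left(-20,-16 \right)}} + \frac{\sqrt{193 + 217}}{n}\right) 43 = \left(\frac{10}{-21} + \frac{\sqrt{193 + 217}}{648}\right) 43 = \left(10 \left(- \frac{1}{21}\right) + \sqrt{410} \cdot \frac{1}{648}\right) 43 = \left(- \frac{10}{21} + \frac{\sqrt{410}}{648}\right) 43 = - \frac{430}{21} + \frac{43 \sqrt{410}}{648}$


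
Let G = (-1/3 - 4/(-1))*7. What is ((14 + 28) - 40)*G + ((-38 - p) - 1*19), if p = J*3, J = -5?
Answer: 28/3 ≈ 9.3333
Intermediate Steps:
p = -15 (p = -5*3 = -15)
G = 77/3 (G = (-1*⅓ - 4*(-1))*7 = (-⅓ + 4)*7 = (11/3)*7 = 77/3 ≈ 25.667)
((14 + 28) - 40)*G + ((-38 - p) - 1*19) = ((14 + 28) - 40)*(77/3) + ((-38 - 1*(-15)) - 1*19) = (42 - 40)*(77/3) + ((-38 + 15) - 19) = 2*(77/3) + (-23 - 19) = 154/3 - 42 = 28/3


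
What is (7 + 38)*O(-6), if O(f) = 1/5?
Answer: 9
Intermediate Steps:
O(f) = ⅕
(7 + 38)*O(-6) = (7 + 38)*(⅕) = 45*(⅕) = 9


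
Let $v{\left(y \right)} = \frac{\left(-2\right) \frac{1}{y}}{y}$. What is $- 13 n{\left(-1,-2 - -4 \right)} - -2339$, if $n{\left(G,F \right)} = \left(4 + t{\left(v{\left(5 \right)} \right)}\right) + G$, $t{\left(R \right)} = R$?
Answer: $\frac{57526}{25} \approx 2301.0$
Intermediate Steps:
$v{\left(y \right)} = - \frac{2}{y^{2}}$
$n{\left(G,F \right)} = \frac{98}{25} + G$ ($n{\left(G,F \right)} = \left(4 - \frac{2}{25}\right) + G = \frac{98}{25} + G$)
$- 13 n{\left(-1,-2 - -4 \right)} - -2339 = - 13 \left(\frac{98}{25} - 1\right) - -2339 = \left(-13\right) \frac{73}{25} + 2339 = - \frac{949}{25} + 2339 = \frac{57526}{25}$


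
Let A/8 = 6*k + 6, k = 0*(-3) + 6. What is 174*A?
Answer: 58464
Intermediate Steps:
k = 6 (k = 0 + 6 = 6)
A = 336 (A = 8*(6*6 + 6) = 8*(36 + 6) = 8*42 = 336)
174*A = 174*336 = 58464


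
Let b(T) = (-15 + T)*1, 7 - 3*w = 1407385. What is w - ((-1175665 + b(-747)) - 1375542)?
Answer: 2082843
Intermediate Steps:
w = -469126 (w = 7/3 - 1/3*1407385 = 7/3 - 1407385/3 = -469126)
b(T) = -15 + T
w - ((-1175665 + b(-747)) - 1375542) = -469126 - ((-1175665 + (-15 - 747)) - 1375542) = -469126 - ((-1175665 - 762) - 1375542) = -469126 - (-1176427 - 1375542) = -469126 - 1*(-2551969) = -469126 + 2551969 = 2082843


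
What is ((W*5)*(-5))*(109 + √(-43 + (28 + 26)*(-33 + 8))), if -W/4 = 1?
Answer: 10900 + 100*I*√1393 ≈ 10900.0 + 3732.3*I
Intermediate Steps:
W = -4 (W = -4*1 = -4)
((W*5)*(-5))*(109 + √(-43 + (28 + 26)*(-33 + 8))) = (-4*5*(-5))*(109 + √(-43 + (28 + 26)*(-33 + 8))) = (-20*(-5))*(109 + √(-43 + 54*(-25))) = 100*(109 + √(-43 - 1350)) = 100*(109 + √(-1393)) = 100*(109 + I*√1393) = 10900 + 100*I*√1393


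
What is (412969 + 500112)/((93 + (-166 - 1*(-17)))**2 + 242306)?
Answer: 913081/245442 ≈ 3.7201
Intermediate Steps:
(412969 + 500112)/((93 + (-166 - 1*(-17)))**2 + 242306) = 913081/((93 + (-166 + 17))**2 + 242306) = 913081/((93 - 149)**2 + 242306) = 913081/((-56)**2 + 242306) = 913081/(3136 + 242306) = 913081/245442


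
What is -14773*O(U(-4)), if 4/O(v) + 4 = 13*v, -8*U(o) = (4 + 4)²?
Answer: 14773/27 ≈ 547.15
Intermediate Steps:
U(o) = -8 (U(o) = -(4 + 4)²/8 = -⅛*8² = -⅛*64 = -8)
O(v) = 4/(-4 + 13*v)
-14773*O(U(-4)) = -59092/(-4 + 13*(-8)) = -59092/(-4 - 104) = -59092/(-108) = -59092*(-1)/108 = -14773*(-1/27) = 14773/27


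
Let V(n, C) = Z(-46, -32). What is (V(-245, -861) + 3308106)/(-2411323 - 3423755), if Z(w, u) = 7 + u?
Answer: -3308081/5835078 ≈ -0.56693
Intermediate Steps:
V(n, C) = -25 (V(n, C) = 7 - 32 = -25)
(V(-245, -861) + 3308106)/(-2411323 - 3423755) = (-25 + 3308106)/(-2411323 - 3423755) = 3308081/(-5835078) = 3308081*(-1/5835078) = -3308081/5835078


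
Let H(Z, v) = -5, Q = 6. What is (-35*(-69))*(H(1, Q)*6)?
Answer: -72450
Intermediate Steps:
(-35*(-69))*(H(1, Q)*6) = (-35*(-69))*(-5*6) = 2415*(-30) = -72450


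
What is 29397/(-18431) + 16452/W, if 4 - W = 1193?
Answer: -338179845/21914459 ≈ -15.432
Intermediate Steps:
W = -1189 (W = 4 - 1*1193 = 4 - 1193 = -1189)
29397/(-18431) + 16452/W = 29397/(-18431) + 16452/(-1189) = 29397*(-1/18431) + 16452*(-1/1189) = -29397/18431 - 16452/1189 = -338179845/21914459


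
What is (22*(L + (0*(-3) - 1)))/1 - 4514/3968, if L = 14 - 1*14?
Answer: -45905/1984 ≈ -23.138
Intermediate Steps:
L = 0 (L = 14 - 14 = 0)
(22*(L + (0*(-3) - 1)))/1 - 4514/3968 = (22*(0 + (0*(-3) - 1)))/1 - 4514/3968 = (22*(0 + (0 - 1)))*1 - 4514*1/3968 = (22*(0 - 1))*1 - 2257/1984 = (22*(-1))*1 - 2257/1984 = -22*1 - 2257/1984 = -22 - 2257/1984 = -45905/1984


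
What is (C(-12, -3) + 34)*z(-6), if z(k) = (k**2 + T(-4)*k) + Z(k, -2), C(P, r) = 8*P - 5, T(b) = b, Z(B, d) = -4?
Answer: -3752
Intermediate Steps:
C(P, r) = -5 + 8*P
z(k) = -4 + k**2 - 4*k (z(k) = (k**2 - 4*k) - 4 = -4 + k**2 - 4*k)
(C(-12, -3) + 34)*z(-6) = ((-5 + 8*(-12)) + 34)*(-4 + (-6)**2 - 4*(-6)) = ((-5 - 96) + 34)*(-4 + 36 + 24) = (-101 + 34)*56 = -67*56 = -3752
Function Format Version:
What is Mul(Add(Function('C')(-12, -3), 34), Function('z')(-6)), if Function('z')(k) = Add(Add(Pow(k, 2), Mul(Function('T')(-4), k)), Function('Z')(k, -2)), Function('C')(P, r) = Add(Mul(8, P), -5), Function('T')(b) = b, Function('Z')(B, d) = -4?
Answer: -3752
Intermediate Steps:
Function('C')(P, r) = Add(-5, Mul(8, P))
Function('z')(k) = Add(-4, Pow(k, 2), Mul(-4, k)) (Function('z')(k) = Add(Add(Pow(k, 2), Mul(-4, k)), -4) = Add(-4, Pow(k, 2), Mul(-4, k)))
Mul(Add(Function('C')(-12, -3), 34), Function('z')(-6)) = Mul(Add(Add(-5, Mul(8, -12)), 34), Add(-4, Pow(-6, 2), Mul(-4, -6))) = Mul(Add(Add(-5, -96), 34), Add(-4, 36, 24)) = Mul(Add(-101, 34), 56) = Mul(-67, 56) = -3752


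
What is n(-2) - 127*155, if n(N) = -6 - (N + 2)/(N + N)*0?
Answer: -19691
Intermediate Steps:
n(N) = -6 (n(N) = -6 - (2 + N)/((2*N))*0 = -6 - (2 + N)*(1/(2*N))*0 = -6 - (2 + N)/(2*N)*0 = -6 - 1*0 = -6 + 0 = -6)
n(-2) - 127*155 = -6 - 127*155 = -6 - 19685 = -19691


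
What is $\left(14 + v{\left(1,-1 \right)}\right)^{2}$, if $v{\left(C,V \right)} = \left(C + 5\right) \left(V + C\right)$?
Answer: $196$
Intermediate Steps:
$v{\left(C,V \right)} = \left(5 + C\right) \left(C + V\right)$
$\left(14 + v{\left(1,-1 \right)}\right)^{2} = \left(14 + \left(1^{2} + 5 \cdot 1 + 5 \left(-1\right) + 1 \left(-1\right)\right)\right)^{2} = \left(14 + \left(1 + 5 - 5 - 1\right)\right)^{2} = \left(14 + 0\right)^{2} = 14^{2} = 196$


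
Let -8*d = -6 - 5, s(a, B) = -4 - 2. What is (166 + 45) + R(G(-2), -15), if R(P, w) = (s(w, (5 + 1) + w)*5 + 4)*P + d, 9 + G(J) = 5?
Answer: 2531/8 ≈ 316.38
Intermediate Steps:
s(a, B) = -6
G(J) = -4 (G(J) = -9 + 5 = -4)
d = 11/8 (d = -(-6 - 5)/8 = -⅛*(-11) = 11/8 ≈ 1.3750)
R(P, w) = 11/8 - 26*P (R(P, w) = (-6*5 + 4)*P + 11/8 = (-30 + 4)*P + 11/8 = -26*P + 11/8 = 11/8 - 26*P)
(166 + 45) + R(G(-2), -15) = (166 + 45) + (11/8 - 26*(-4)) = 211 + (11/8 + 104) = 211 + 843/8 = 2531/8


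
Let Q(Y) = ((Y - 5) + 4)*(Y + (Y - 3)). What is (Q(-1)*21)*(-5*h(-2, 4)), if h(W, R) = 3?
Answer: -3150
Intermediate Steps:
Q(Y) = (-1 + Y)*(-3 + 2*Y) (Q(Y) = ((-5 + Y) + 4)*(Y + (-3 + Y)) = (-1 + Y)*(-3 + 2*Y))
(Q(-1)*21)*(-5*h(-2, 4)) = ((3 - 5*(-1) + 2*(-1)²)*21)*(-5*3) = ((3 + 5 + 2*1)*21)*(-15) = ((3 + 5 + 2)*21)*(-15) = (10*21)*(-15) = 210*(-15) = -3150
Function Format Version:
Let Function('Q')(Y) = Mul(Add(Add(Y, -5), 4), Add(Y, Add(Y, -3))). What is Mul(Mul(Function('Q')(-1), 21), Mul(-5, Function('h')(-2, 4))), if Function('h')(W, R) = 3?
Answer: -3150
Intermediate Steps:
Function('Q')(Y) = Mul(Add(-1, Y), Add(-3, Mul(2, Y))) (Function('Q')(Y) = Mul(Add(Add(-5, Y), 4), Add(Y, Add(-3, Y))) = Mul(Add(-1, Y), Add(-3, Mul(2, Y))))
Mul(Mul(Function('Q')(-1), 21), Mul(-5, Function('h')(-2, 4))) = Mul(Mul(Add(3, Mul(-5, -1), Mul(2, Pow(-1, 2))), 21), Mul(-5, 3)) = Mul(Mul(Add(3, 5, Mul(2, 1)), 21), -15) = Mul(Mul(Add(3, 5, 2), 21), -15) = Mul(Mul(10, 21), -15) = Mul(210, -15) = -3150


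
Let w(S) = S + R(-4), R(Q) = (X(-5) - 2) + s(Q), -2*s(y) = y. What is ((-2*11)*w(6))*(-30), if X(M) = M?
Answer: 660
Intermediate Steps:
s(y) = -y/2
R(Q) = -7 - Q/2 (R(Q) = (-5 - 2) - Q/2 = -7 - Q/2)
w(S) = -5 + S (w(S) = S + (-7 - ½*(-4)) = S + (-7 + 2) = S - 5 = -5 + S)
((-2*11)*w(6))*(-30) = ((-2*11)*(-5 + 6))*(-30) = -22*1*(-30) = -22*(-30) = 660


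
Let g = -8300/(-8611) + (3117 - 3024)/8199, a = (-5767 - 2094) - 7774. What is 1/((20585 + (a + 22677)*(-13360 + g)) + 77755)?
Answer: -23533863/2211616249056818 ≈ -1.0641e-8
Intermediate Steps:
a = -15635 (a = -7861 - 7774 = -15635)
g = 22950841/23533863 (g = -8300*(-1/8611) + 93*(1/8199) = 8300/8611 + 31/2733 = 22950841/23533863 ≈ 0.97523)
1/((20585 + (a + 22677)*(-13360 + g)) + 77755) = 1/((20585 + (-15635 + 22677)*(-13360 + 22950841/23533863)) + 77755) = 1/((20585 + 7042*(-314389458839/23533863)) + 77755) = 1/((20585 - 2213930569144238/23533863) + 77755) = 1/(-2213446124574383/23533863 + 77755) = 1/(-2211616249056818/23533863) = -23533863/2211616249056818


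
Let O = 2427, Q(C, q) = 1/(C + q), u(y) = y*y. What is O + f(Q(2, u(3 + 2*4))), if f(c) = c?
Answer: 298522/123 ≈ 2427.0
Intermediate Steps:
u(y) = y**2
O + f(Q(2, u(3 + 2*4))) = 2427 + 1/(2 + (3 + 2*4)**2) = 2427 + 1/(2 + (3 + 8)**2) = 2427 + 1/(2 + 11**2) = 2427 + 1/(2 + 121) = 2427 + 1/123 = 298522/123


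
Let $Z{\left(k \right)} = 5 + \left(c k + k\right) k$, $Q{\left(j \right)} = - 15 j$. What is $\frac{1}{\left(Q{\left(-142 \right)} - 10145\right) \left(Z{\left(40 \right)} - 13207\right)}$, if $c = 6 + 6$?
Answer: $- \frac{1}{60897970} \approx -1.6421 \cdot 10^{-8}$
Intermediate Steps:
$c = 12$
$Z{\left(k \right)} = 5 + 13 k^{2}$ ($Z{\left(k \right)} = 5 + \left(12 k + k\right) k = 5 + 13 k k = 5 + 13 k^{2}$)
$\frac{1}{\left(Q{\left(-142 \right)} - 10145\right) \left(Z{\left(40 \right)} - 13207\right)} = \frac{1}{\left(\left(-15\right) \left(-142\right) - 10145\right) \left(\left(5 + 13 \cdot 40^{2}\right) - 13207\right)} = \frac{1}{\left(2130 - 10145\right) \left(\left(5 + 13 \cdot 1600\right) - 13207\right)} = \frac{1}{\left(-8015\right) \left(\left(5 + 20800\right) - 13207\right)} = \frac{1}{\left(-8015\right) \left(20805 - 13207\right)} = \frac{1}{\left(-8015\right) 7598} = \frac{1}{-60897970} = - \frac{1}{60897970}$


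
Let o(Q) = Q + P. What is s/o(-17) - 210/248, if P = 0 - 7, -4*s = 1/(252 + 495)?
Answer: -1882409/2223072 ≈ -0.84676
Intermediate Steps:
s = -1/2988 (s = -1/(4*(252 + 495)) = -¼/747 = -¼*1/747 = -1/2988 ≈ -0.00033467)
P = -7
o(Q) = -7 + Q (o(Q) = Q - 7 = -7 + Q)
s/o(-17) - 210/248 = -1/(2988*(-7 - 17)) - 210/248 = -1/2988/(-24) - 210*1/248 = -1/2988*(-1/24) - 105/124 = 1/71712 - 105/124 = -1882409/2223072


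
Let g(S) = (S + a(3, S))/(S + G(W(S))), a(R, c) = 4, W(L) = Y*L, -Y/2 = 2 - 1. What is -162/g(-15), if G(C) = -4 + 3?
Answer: -2592/11 ≈ -235.64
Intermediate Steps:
Y = -2 (Y = -2*(2 - 1) = -2*1 = -2)
W(L) = -2*L
G(C) = -1
g(S) = (4 + S)/(-1 + S) (g(S) = (S + 4)/(S - 1) = (4 + S)/(-1 + S))
-162/g(-15) = -162*(-1 - 15)/(4 - 15) = -162/(-11/(-16)) = -162/((-1/16*(-11))) = -162/11/16 = -162*16/11 = -2592/11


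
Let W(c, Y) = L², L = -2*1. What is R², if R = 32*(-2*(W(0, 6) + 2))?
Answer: 147456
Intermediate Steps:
L = -2
W(c, Y) = 4 (W(c, Y) = (-2)² = 4)
R = -384 (R = 32*(-2*(4 + 2)) = 32*(-2*6) = 32*(-12) = -384)
R² = (-384)² = 147456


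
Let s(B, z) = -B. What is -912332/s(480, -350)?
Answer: 228083/120 ≈ 1900.7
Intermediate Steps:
-912332/s(480, -350) = -912332/((-1*480)) = -912332/(-480) = -912332*(-1/480) = 228083/120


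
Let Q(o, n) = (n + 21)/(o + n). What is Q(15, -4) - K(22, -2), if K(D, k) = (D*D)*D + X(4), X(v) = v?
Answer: -117155/11 ≈ -10650.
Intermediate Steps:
K(D, k) = 4 + D³ (K(D, k) = (D*D)*D + 4 = D²*D + 4 = D³ + 4 = 4 + D³)
Q(o, n) = (21 + n)/(n + o)
Q(15, -4) - K(22, -2) = (21 - 4)/(-4 + 15) - (4 + 22³) = 17/11 - (4 + 10648) = (1/11)*17 - 1*10652 = 17/11 - 10652 = -117155/11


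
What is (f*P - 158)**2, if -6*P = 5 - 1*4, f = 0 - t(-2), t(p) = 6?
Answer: 24649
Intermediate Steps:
f = -6 (f = 0 - 1*6 = 0 - 6 = -6)
P = -1/6 (P = -(5 - 1*4)/6 = -(5 - 4)/6 = -1/6*1 = -1/6 ≈ -0.16667)
(f*P - 158)**2 = (-6*(-1/6) - 158)**2 = (1 - 158)**2 = (-157)**2 = 24649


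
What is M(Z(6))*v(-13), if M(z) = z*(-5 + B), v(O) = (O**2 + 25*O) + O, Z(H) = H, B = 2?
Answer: 3042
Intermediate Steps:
v(O) = O**2 + 26*O
M(z) = -3*z (M(z) = z*(-5 + 2) = z*(-3) = -3*z)
M(Z(6))*v(-13) = (-3*6)*(-13*(26 - 13)) = -(-234)*13 = -18*(-169) = 3042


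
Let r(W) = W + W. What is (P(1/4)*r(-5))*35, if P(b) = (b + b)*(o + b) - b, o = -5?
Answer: 3675/4 ≈ 918.75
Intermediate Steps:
P(b) = -b + 2*b*(-5 + b) (P(b) = (b + b)*(-5 + b) - b = (2*b)*(-5 + b) - b = 2*b*(-5 + b) - b = -b + 2*b*(-5 + b))
r(W) = 2*W
(P(1/4)*r(-5))*35 = (((1/4)*(-11 + 2*(1/4)))*(2*(-5)))*35 = (((1*(1/4))*(-11 + 2*(1*(1/4))))*(-10))*35 = (((-11 + 2*(1/4))/4)*(-10))*35 = (((-11 + 1/2)/4)*(-10))*35 = (((1/4)*(-21/2))*(-10))*35 = -21/8*(-10)*35 = (105/4)*35 = 3675/4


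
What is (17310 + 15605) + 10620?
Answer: 43535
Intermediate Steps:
(17310 + 15605) + 10620 = 32915 + 10620 = 43535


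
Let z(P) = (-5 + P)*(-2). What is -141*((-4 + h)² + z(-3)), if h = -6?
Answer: -16356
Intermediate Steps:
z(P) = 10 - 2*P
-141*((-4 + h)² + z(-3)) = -141*((-4 - 6)² + (10 - 2*(-3))) = -141*((-10)² + (10 + 6)) = -141*(100 + 16) = -141*116 = -16356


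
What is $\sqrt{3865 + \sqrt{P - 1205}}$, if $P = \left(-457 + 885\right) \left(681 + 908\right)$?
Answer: $\sqrt{3865 + \sqrt{678887}} \approx 68.476$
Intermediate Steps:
$P = 680092$ ($P = 428 \cdot 1589 = 680092$)
$\sqrt{3865 + \sqrt{P - 1205}} = \sqrt{3865 + \sqrt{680092 - 1205}} = \sqrt{3865 + \sqrt{678887}}$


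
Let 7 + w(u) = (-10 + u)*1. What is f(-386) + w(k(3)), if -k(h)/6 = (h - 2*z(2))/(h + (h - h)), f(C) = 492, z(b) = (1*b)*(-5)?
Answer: 429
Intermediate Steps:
z(b) = -5*b (z(b) = b*(-5) = -5*b)
k(h) = -6*(20 + h)/h (k(h) = -6*(h - (-10)*2)/(h + (h - h)) = -6*(h - 2*(-10))/(h + 0) = -6*(h + 20)/h = -6*(20 + h)/h)
w(u) = -17 + u (w(u) = -7 + (-10 + u)*1 = -7 + (-10 + u) = -17 + u)
f(-386) + w(k(3)) = 492 + (-17 + (-6 - 120/3)) = 492 + (-17 + (-6 - 120*1/3)) = 492 + (-17 + (-6 - 40)) = 492 + (-17 - 46) = 492 - 63 = 429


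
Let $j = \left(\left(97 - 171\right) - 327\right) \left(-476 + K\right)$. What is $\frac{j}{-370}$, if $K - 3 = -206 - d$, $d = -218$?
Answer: $- \frac{184861}{370} \approx -499.62$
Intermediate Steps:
$K = 15$ ($K = 3 - -12 = 3 + \left(-206 + 218\right) = 3 + 12 = 15$)
$j = 184861$ ($j = \left(\left(97 - 171\right) - 327\right) \left(-476 + 15\right) = \left(-74 - 327\right) \left(-461\right) = \left(-401\right) \left(-461\right) = 184861$)
$\frac{j}{-370} = \frac{184861}{-370} = 184861 \left(- \frac{1}{370}\right) = - \frac{184861}{370}$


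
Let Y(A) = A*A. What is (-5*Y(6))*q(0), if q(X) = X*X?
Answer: 0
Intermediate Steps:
Y(A) = A²
q(X) = X²
(-5*Y(6))*q(0) = -5*6²*0² = -5*36*0 = -180*0 = 0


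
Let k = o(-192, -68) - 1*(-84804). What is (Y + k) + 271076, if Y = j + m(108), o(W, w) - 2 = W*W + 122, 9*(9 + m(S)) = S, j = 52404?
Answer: 445275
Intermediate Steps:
m(S) = -9 + S/9
o(W, w) = 124 + W**2 (o(W, w) = 2 + (W*W + 122) = 2 + (W**2 + 122) = 2 + (122 + W**2) = 124 + W**2)
Y = 52407 (Y = 52404 + (-9 + (1/9)*108) = 52404 + (-9 + 12) = 52404 + 3 = 52407)
k = 121792 (k = (124 + (-192)**2) - 1*(-84804) = (124 + 36864) + 84804 = 36988 + 84804 = 121792)
(Y + k) + 271076 = (52407 + 121792) + 271076 = 174199 + 271076 = 445275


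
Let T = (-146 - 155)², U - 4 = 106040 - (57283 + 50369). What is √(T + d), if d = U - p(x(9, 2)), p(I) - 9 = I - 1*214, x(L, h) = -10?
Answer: 6*√2478 ≈ 298.68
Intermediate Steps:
p(I) = -205 + I (p(I) = 9 + (I - 1*214) = 9 + (I - 214) = 9 + (-214 + I) = -205 + I)
U = -1608 (U = 4 + (106040 - (57283 + 50369)) = 4 + (106040 - 1*107652) = 4 + (106040 - 107652) = 4 - 1612 = -1608)
T = 90601 (T = (-301)² = 90601)
d = -1393 (d = -1608 - (-205 - 10) = -1608 - 1*(-215) = -1608 + 215 = -1393)
√(T + d) = √(90601 - 1393) = √89208 = 6*√2478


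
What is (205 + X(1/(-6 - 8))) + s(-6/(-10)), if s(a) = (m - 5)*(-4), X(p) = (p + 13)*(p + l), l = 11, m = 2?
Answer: 70225/196 ≈ 358.29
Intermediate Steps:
X(p) = (11 + p)*(13 + p) (X(p) = (p + 13)*(p + 11) = (13 + p)*(11 + p) = (11 + p)*(13 + p))
s(a) = 12 (s(a) = (2 - 5)*(-4) = -3*(-4) = 12)
(205 + X(1/(-6 - 8))) + s(-6/(-10)) = (205 + (143 + (1/(-6 - 8))² + 24/(-6 - 8))) + 12 = (205 + (143 + (1/(-14))² + 24/(-14))) + 12 = (205 + (143 + (-1/14)² + 24*(-1/14))) + 12 = (205 + (143 + 1/196 - 12/7)) + 12 = (205 + 27693/196) + 12 = 67873/196 + 12 = 70225/196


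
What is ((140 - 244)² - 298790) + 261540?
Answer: -26434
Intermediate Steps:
((140 - 244)² - 298790) + 261540 = ((-104)² - 298790) + 261540 = (10816 - 298790) + 261540 = -287974 + 261540 = -26434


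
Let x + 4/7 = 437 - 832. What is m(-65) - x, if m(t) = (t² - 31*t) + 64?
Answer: 46897/7 ≈ 6699.6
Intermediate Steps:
m(t) = 64 + t² - 31*t
x = -2769/7 (x = -4/7 + (437 - 832) = -4/7 - 395 = -2769/7 ≈ -395.57)
m(-65) - x = (64 + (-65)² - 31*(-65)) - 1*(-2769/7) = (64 + 4225 + 2015) + 2769/7 = 6304 + 2769/7 = 46897/7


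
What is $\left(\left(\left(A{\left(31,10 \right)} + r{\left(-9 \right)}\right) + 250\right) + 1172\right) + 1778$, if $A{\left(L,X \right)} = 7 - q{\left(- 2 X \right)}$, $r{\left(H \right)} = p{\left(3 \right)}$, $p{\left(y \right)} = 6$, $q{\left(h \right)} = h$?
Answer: $3233$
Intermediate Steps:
$r{\left(H \right)} = 6$
$A{\left(L,X \right)} = 7 + 2 X$ ($A{\left(L,X \right)} = 7 - - 2 X = 7 + 2 X$)
$\left(\left(\left(A{\left(31,10 \right)} + r{\left(-9 \right)}\right) + 250\right) + 1172\right) + 1778 = \left(\left(\left(\left(7 + 2 \cdot 10\right) + 6\right) + 250\right) + 1172\right) + 1778 = \left(\left(\left(\left(7 + 20\right) + 6\right) + 250\right) + 1172\right) + 1778 = \left(\left(\left(27 + 6\right) + 250\right) + 1172\right) + 1778 = \left(\left(33 + 250\right) + 1172\right) + 1778 = \left(283 + 1172\right) + 1778 = 1455 + 1778 = 3233$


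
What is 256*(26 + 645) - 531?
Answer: 171245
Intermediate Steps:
256*(26 + 645) - 531 = 256*671 - 531 = 171776 - 531 = 171245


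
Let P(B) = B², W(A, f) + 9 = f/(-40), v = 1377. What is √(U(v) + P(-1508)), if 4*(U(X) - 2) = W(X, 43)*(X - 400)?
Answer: √3634568290/40 ≈ 1507.2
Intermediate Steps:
W(A, f) = -9 - f/40 (W(A, f) = -9 + f/(-40) = -9 + f*(-1/40) = -9 - f/40)
U(X) = 2019/2 - 403*X/160 (U(X) = 2 + ((-9 - 1/40*43)*(X - 400))/4 = 2 + ((-9 - 43/40)*(-400 + X))/4 = 2 + (-403*(-400 + X)/40)/4 = 2 + (4030 - 403*X/40)/4 = 2 + (2015/2 - 403*X/160) = 2019/2 - 403*X/160)
√(U(v) + P(-1508)) = √((2019/2 - 403/160*1377) + (-1508)²) = √((2019/2 - 554931/160) + 2274064) = √(-393411/160 + 2274064) = √(363456829/160) = √3634568290/40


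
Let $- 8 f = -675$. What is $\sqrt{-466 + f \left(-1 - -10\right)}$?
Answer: $\frac{\sqrt{4694}}{4} \approx 17.128$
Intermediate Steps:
$f = \frac{675}{8}$ ($f = \left(- \frac{1}{8}\right) \left(-675\right) = \frac{675}{8} \approx 84.375$)
$\sqrt{-466 + f \left(-1 - -10\right)} = \sqrt{-466 + \frac{675 \left(-1 - -10\right)}{8}} = \sqrt{-466 + \frac{675 \left(-1 + 10\right)}{8}} = \sqrt{-466 + \frac{675}{8} \cdot 9} = \sqrt{-466 + \frac{6075}{8}} = \sqrt{\frac{2347}{8}} = \frac{\sqrt{4694}}{4}$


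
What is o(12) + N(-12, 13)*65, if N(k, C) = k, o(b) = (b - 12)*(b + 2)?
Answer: -780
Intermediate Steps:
o(b) = (-12 + b)*(2 + b)
o(12) + N(-12, 13)*65 = (-24 + 12² - 10*12) - 12*65 = (-24 + 144 - 120) - 780 = 0 - 780 = -780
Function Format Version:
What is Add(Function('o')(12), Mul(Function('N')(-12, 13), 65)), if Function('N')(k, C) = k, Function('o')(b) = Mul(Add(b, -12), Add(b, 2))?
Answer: -780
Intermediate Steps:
Function('o')(b) = Mul(Add(-12, b), Add(2, b))
Add(Function('o')(12), Mul(Function('N')(-12, 13), 65)) = Add(Add(-24, Pow(12, 2), Mul(-10, 12)), Mul(-12, 65)) = Add(Add(-24, 144, -120), -780) = Add(0, -780) = -780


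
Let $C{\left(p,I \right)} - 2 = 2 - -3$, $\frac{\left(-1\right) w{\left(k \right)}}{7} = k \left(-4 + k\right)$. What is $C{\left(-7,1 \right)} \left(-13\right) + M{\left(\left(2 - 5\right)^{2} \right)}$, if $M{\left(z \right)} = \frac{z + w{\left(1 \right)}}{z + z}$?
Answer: $- \frac{268}{3} \approx -89.333$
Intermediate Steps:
$w{\left(k \right)} = - 7 k \left(-4 + k\right)$
$M{\left(z \right)} = \frac{21 + z}{2 z}$ ($M{\left(z \right)} = \frac{z + 7 \cdot 1 \left(4 - 1\right)}{z + z} = \frac{z + 7 \cdot 1 \left(4 - 1\right)}{2 z} = \left(z + 7 \cdot 1 \cdot 3\right) \frac{1}{2 z} = \left(z + 21\right) \frac{1}{2 z} = \left(21 + z\right) \frac{1}{2 z} = \frac{21 + z}{2 z}$)
$C{\left(p,I \right)} = 7$ ($C{\left(p,I \right)} = 2 + \left(2 - -3\right) = 2 + \left(2 + 3\right) = 2 + 5 = 7$)
$C{\left(-7,1 \right)} \left(-13\right) + M{\left(\left(2 - 5\right)^{2} \right)} = 7 \left(-13\right) + \frac{21 + \left(2 - 5\right)^{2}}{2 \left(2 - 5\right)^{2}} = -91 + \frac{21 + \left(-3\right)^{2}}{2 \left(-3\right)^{2}} = -91 + \frac{21 + 9}{2 \cdot 9} = -91 + \frac{1}{2} \cdot \frac{1}{9} \cdot 30 = -91 + \frac{5}{3} = - \frac{268}{3}$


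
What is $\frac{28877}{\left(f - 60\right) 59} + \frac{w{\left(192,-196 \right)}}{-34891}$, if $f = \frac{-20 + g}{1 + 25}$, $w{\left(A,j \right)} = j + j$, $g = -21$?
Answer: $- \frac{26159204654}{3295768969} \approx -7.9372$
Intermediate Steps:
$w{\left(A,j \right)} = 2 j$
$f = - \frac{41}{26}$ ($f = \frac{-20 - 21}{1 + 25} = - \frac{41}{26} \approx -1.5769$)
$\frac{28877}{\left(f - 60\right) 59} + \frac{w{\left(192,-196 \right)}}{-34891} = \frac{28877}{\left(- \frac{41}{26} - 60\right) 59} + \frac{2 \left(-196\right)}{-34891} = \frac{28877}{\left(- \frac{1601}{26}\right) 59} - - \frac{392}{34891} = \frac{28877}{- \frac{94459}{26}} + \frac{392}{34891} = 28877 \left(- \frac{26}{94459}\right) + \frac{392}{34891} = - \frac{750802}{94459} + \frac{392}{34891} = - \frac{26159204654}{3295768969}$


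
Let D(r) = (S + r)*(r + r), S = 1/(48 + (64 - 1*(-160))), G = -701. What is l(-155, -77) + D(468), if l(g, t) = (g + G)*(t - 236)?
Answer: 24003301/34 ≈ 7.0598e+5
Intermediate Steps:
l(g, t) = (-701 + g)*(-236 + t) (l(g, t) = (g - 701)*(t - 236) = (-701 + g)*(-236 + t))
S = 1/272 (S = 1/(48 + (64 + 160)) = 1/(48 + 224) = 1/272 ≈ 0.0036765)
D(r) = 2*r*(1/272 + r) (D(r) = (1/272 + r)*(r + r) = (1/272 + r)*(2*r) = 2*r*(1/272 + r))
l(-155, -77) + D(468) = (165436 - 701*(-77) - 236*(-155) - 155*(-77)) + (1/136)*468*(1 + 272*468) = (165436 + 53977 + 36580 + 11935) + (1/136)*468*(1 + 127296) = 267928 + (1/136)*468*127297 = 267928 + 14893749/34 = 24003301/34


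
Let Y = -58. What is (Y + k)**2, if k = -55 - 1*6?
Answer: 14161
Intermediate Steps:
k = -61 (k = -55 - 6 = -61)
(Y + k)**2 = (-58 - 61)**2 = (-119)**2 = 14161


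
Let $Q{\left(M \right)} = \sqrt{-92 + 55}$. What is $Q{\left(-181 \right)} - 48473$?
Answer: $-48473 + i \sqrt{37} \approx -48473.0 + 6.0828 i$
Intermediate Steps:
$Q{\left(M \right)} = i \sqrt{37}$ ($Q{\left(M \right)} = \sqrt{-37} = i \sqrt{37}$)
$Q{\left(-181 \right)} - 48473 = i \sqrt{37} - 48473 = -48473 + i \sqrt{37}$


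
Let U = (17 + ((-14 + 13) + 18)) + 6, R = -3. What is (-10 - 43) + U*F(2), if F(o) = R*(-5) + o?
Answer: 627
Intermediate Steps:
F(o) = 15 + o (F(o) = -3*(-5) + o = 15 + o)
U = 40 (U = (17 + (-1 + 18)) + 6 = (17 + 17) + 6 = 34 + 6 = 40)
(-10 - 43) + U*F(2) = (-10 - 43) + 40*(15 + 2) = -53 + 40*17 = -53 + 680 = 627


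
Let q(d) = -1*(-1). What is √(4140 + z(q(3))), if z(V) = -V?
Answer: √4139 ≈ 64.335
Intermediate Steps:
q(d) = 1
√(4140 + z(q(3))) = √(4140 - 1*1) = √(4140 - 1) = √4139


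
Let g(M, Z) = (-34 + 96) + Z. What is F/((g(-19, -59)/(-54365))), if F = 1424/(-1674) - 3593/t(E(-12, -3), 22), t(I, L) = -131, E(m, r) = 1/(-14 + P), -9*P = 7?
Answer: -1209338635/2511 ≈ -4.8162e+5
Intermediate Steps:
P = -7/9 (P = -⅑*7 = -7/9 ≈ -0.77778)
E(m, r) = -9/133 (E(m, r) = 1/(-14 - 7/9) = 1/(-133/9) = -9/133)
g(M, Z) = 62 + Z
F = 2914069/109647 (F = 1424/(-1674) - 3593/(-131) = 1424*(-1/1674) - 3593*(-1/131) = -712/837 + 3593/131 = 2914069/109647 ≈ 26.577)
F/((g(-19, -59)/(-54365))) = 2914069/(109647*(((62 - 59)/(-54365)))) = 2914069/(109647*((3*(-1/54365)))) = 2914069/(109647*(-3/54365)) = (2914069/109647)*(-54365/3) = -1209338635/2511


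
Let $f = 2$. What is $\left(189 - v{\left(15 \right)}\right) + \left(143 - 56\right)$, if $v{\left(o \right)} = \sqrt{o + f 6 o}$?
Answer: $276 - \sqrt{195} \approx 262.04$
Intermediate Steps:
$v{\left(o \right)} = \sqrt{13} \sqrt{o}$ ($v{\left(o \right)} = \sqrt{o + 2 \cdot 6 o} = \sqrt{o + 12 o} = \sqrt{13 o} = \sqrt{13} \sqrt{o}$)
$\left(189 - v{\left(15 \right)}\right) + \left(143 - 56\right) = \left(189 - \sqrt{13} \sqrt{15}\right) + \left(143 - 56\right) = \left(189 - \sqrt{195}\right) + 87 = 276 - \sqrt{195}$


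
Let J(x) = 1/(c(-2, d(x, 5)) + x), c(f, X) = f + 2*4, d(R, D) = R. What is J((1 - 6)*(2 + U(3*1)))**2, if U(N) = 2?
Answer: 1/196 ≈ 0.0051020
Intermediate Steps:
c(f, X) = 8 + f (c(f, X) = f + 8 = 8 + f)
J(x) = 1/(6 + x) (J(x) = 1/((8 - 2) + x) = 1/(6 + x))
J((1 - 6)*(2 + U(3*1)))**2 = (1/(6 + (1 - 6)*(2 + 2)))**2 = (1/(6 - 5*4))**2 = (1/(6 - 20))**2 = (1/(-14))**2 = (-1/14)**2 = 1/196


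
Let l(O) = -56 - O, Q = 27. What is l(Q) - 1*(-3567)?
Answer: 3484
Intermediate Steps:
l(Q) - 1*(-3567) = (-56 - 1*27) - 1*(-3567) = (-56 - 27) + 3567 = -83 + 3567 = 3484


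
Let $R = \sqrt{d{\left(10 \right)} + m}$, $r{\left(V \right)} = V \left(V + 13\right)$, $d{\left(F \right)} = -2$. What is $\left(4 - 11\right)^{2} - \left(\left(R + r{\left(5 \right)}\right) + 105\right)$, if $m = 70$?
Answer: $-146 - 2 \sqrt{17} \approx -154.25$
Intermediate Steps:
$r{\left(V \right)} = V \left(13 + V\right)$
$R = 2 \sqrt{17}$ ($R = \sqrt{-2 + 70} = \sqrt{68} = 2 \sqrt{17} \approx 8.2462$)
$\left(4 - 11\right)^{2} - \left(\left(R + r{\left(5 \right)}\right) + 105\right) = \left(4 - 11\right)^{2} - \left(\left(2 \sqrt{17} + 5 \left(13 + 5\right)\right) + 105\right) = \left(-7\right)^{2} - \left(\left(2 \sqrt{17} + 5 \cdot 18\right) + 105\right) = 49 - \left(\left(2 \sqrt{17} + 90\right) + 105\right) = 49 - \left(\left(90 + 2 \sqrt{17}\right) + 105\right) = 49 - \left(195 + 2 \sqrt{17}\right) = -146 - 2 \sqrt{17}$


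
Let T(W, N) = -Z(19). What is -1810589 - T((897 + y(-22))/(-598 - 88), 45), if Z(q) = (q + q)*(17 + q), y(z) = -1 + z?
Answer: -1809221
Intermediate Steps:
Z(q) = 2*q*(17 + q) (Z(q) = (2*q)*(17 + q) = 2*q*(17 + q))
T(W, N) = -1368 (T(W, N) = -2*19*(17 + 19) = -2*19*36 = -1*1368 = -1368)
-1810589 - T((897 + y(-22))/(-598 - 88), 45) = -1810589 - 1*(-1368) = -1810589 + 1368 = -1809221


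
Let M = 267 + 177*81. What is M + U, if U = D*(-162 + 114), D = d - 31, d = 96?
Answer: 11484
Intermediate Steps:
M = 14604 (M = 267 + 14337 = 14604)
D = 65 (D = 96 - 31 = 65)
U = -3120 (U = 65*(-162 + 114) = 65*(-48) = -3120)
M + U = 14604 - 3120 = 11484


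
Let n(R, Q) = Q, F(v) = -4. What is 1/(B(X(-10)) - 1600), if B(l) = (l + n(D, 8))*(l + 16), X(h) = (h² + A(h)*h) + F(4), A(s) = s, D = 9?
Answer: 1/41648 ≈ 2.4011e-5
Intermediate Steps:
X(h) = -4 + 2*h² (X(h) = (h² + h*h) - 4 = (h² + h²) - 4 = 2*h² - 4 = -4 + 2*h²)
B(l) = (8 + l)*(16 + l) (B(l) = (l + 8)*(l + 16) = (8 + l)*(16 + l))
1/(B(X(-10)) - 1600) = 1/((128 + (-4 + 2*(-10)²)² + 24*(-4 + 2*(-10)²)) - 1600) = 1/((128 + (-4 + 2*100)² + 24*(-4 + 2*100)) - 1600) = 1/((128 + (-4 + 200)² + 24*(-4 + 200)) - 1600) = 1/((128 + 196² + 24*196) - 1600) = 1/((128 + 38416 + 4704) - 1600) = 1/(43248 - 1600) = 1/41648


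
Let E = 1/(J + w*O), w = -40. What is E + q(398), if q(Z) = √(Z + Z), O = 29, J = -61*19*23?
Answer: -1/27817 + 2*√199 ≈ 28.213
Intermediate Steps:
J = -26657 (J = -1159*23 = -26657)
q(Z) = √2*√Z (q(Z) = √(2*Z) = √2*√Z)
E = -1/27817 (E = 1/(-26657 - 40*29) = 1/(-26657 - 1160) = 1/(-27817) = -1/27817 ≈ -3.5949e-5)
E + q(398) = -1/27817 + √2*√398 = -1/27817 + 2*√199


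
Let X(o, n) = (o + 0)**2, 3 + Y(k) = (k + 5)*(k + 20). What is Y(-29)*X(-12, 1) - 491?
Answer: 30181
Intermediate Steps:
Y(k) = -3 + (5 + k)*(20 + k) (Y(k) = -3 + (k + 5)*(k + 20) = -3 + (5 + k)*(20 + k))
X(o, n) = o**2
Y(-29)*X(-12, 1) - 491 = (97 + (-29)**2 + 25*(-29))*(-12)**2 - 491 = (97 + 841 - 725)*144 - 491 = 213*144 - 491 = 30672 - 491 = 30181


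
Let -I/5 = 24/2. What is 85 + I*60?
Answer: -3515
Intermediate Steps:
I = -60 (I = -120/2 = -5*12 = -60)
85 + I*60 = 85 - 60*60 = 85 - 3600 = -3515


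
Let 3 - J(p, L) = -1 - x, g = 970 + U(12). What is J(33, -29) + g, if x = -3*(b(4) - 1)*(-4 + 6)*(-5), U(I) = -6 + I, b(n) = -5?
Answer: 800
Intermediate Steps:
x = -180 (x = -3*(-5 - 1)*(-4 + 6)*(-5) = -(-18)*2*(-5) = -3*(-12)*(-5) = 36*(-5) = -180)
g = 976 (g = 970 + (-6 + 12) = 970 + 6 = 976)
J(p, L) = -176 (J(p, L) = 3 - (-1 - 1*(-180)) = 3 - (-1 + 180) = 3 - 1*179 = 3 - 179 = -176)
J(33, -29) + g = -176 + 976 = 800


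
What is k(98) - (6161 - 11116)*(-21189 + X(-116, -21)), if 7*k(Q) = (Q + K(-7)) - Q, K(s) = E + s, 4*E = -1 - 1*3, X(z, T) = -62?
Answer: -737090943/7 ≈ -1.0530e+8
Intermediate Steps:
E = -1 (E = (-1 - 1*3)/4 = (-1 - 3)/4 = (¼)*(-4) = -1)
K(s) = -1 + s
k(Q) = -8/7 (k(Q) = ((Q + (-1 - 7)) - Q)/7 = ((Q - 8) - Q)/7 = ((-8 + Q) - Q)/7 = (⅐)*(-8) = -8/7)
k(98) - (6161 - 11116)*(-21189 + X(-116, -21)) = -8/7 - (6161 - 11116)*(-21189 - 62) = -8/7 - (-4955)*(-21251) = -8/7 - 1*105298705 = -8/7 - 105298705 = -737090943/7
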